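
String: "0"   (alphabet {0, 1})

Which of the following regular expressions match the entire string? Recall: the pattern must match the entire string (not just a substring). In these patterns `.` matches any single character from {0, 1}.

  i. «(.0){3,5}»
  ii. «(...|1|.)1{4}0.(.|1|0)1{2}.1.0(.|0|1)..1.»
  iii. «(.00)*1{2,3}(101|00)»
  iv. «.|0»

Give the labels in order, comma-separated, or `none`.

i → no match
ii → no match
iii → no match
iv → match

iv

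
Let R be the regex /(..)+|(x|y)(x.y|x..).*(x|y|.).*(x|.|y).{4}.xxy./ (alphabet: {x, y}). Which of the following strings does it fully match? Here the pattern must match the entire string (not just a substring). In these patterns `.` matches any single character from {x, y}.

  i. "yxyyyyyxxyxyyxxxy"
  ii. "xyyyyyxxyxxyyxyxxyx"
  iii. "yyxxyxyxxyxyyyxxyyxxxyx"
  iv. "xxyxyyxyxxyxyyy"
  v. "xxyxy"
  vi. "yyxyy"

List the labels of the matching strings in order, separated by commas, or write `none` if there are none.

none

i → no match
ii → no match
iii → no match
iv → no match
v. "xxyxy" → no match
vi. "yyxyy" → no match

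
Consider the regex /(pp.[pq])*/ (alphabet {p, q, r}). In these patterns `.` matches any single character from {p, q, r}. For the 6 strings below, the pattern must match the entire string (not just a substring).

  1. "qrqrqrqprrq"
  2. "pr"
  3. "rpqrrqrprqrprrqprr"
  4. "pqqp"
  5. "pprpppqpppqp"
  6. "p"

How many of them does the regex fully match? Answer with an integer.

1

1. "qrqrqrqprrq" → no match
2. "pr" → no match
3 → no match
4. "pqqp" → no match
5. "pprpppqpppqp" → match
6. "p" → no match
Total matched: 1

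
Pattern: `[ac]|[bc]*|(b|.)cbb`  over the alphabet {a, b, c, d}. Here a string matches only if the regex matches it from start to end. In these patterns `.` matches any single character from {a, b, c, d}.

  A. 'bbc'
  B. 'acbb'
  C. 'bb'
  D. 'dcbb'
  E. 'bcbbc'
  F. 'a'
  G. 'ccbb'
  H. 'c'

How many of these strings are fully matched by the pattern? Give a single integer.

8

A → match
B → match
C → match
D → match
E → match
F → match
G → match
H → match
Total matched: 8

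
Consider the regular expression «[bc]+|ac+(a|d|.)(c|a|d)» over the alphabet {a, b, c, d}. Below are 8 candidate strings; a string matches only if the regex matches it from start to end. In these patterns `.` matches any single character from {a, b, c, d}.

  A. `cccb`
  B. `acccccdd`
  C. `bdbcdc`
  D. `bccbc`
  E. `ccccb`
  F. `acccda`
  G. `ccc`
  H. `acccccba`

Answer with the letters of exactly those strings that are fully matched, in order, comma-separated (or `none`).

A, B, D, E, F, G, H

A. `cccb` → match
B. `acccccdd` → match
C. `bdbcdc` → no match
D. `bccbc` → match
E. `ccccb` → match
F. `acccda` → match
G. `ccc` → match
H. `acccccba` → match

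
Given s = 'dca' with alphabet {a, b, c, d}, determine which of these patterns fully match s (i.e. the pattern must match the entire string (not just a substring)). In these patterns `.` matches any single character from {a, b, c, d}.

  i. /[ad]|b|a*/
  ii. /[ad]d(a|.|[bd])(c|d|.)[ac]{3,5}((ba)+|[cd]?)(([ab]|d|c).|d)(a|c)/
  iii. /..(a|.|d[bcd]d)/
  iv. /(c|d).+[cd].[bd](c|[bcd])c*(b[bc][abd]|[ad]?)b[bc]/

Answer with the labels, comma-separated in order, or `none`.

i → no match
ii → no match
iii → match
iv → no match

iii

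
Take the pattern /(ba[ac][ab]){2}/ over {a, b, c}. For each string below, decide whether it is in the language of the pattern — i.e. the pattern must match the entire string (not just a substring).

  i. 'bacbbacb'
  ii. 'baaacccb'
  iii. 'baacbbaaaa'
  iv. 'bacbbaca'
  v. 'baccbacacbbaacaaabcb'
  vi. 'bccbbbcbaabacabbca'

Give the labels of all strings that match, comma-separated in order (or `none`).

i. 'bacbbacb' → match
ii. 'baaacccb' → no match
iii. 'baacbbaaaa' → no match
iv. 'bacbbaca' → match
v → no match
vi → no match — must start with 'ba'

i, iv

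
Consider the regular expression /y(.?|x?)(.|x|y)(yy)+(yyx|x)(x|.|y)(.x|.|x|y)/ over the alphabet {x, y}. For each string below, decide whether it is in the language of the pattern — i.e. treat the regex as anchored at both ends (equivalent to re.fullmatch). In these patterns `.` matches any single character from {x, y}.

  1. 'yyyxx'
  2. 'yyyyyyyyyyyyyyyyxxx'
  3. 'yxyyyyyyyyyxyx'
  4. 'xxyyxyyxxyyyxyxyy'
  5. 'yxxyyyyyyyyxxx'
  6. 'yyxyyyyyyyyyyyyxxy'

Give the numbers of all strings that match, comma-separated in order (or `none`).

2, 3, 5, 6

1 → no match
2 → match
3 → match
4 → no match — must start with 'y'
5 → match
6 → match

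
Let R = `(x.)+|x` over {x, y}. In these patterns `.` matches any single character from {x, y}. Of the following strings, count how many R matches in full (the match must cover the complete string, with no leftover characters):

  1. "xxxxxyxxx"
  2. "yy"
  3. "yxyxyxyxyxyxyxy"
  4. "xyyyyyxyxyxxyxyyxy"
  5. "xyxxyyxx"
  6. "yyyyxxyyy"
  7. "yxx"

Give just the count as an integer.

1. "xxxxxyxxx" → no match
2. "yy" → no match — must start with "x"
3 → no match — must start with "x"
4 → no match
5. "xyxxyyxx" → no match
6. "yyyyxxyyy" → no match — must start with "x"
7. "yxx" → no match — must start with "x"
Total matched: 0

0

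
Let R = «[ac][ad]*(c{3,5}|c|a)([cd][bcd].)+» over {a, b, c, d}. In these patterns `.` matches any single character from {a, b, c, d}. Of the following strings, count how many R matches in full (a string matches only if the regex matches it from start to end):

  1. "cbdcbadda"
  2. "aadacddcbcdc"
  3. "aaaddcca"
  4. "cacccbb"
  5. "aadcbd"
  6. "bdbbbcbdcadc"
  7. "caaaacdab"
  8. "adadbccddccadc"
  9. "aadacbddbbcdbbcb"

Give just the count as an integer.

1 → no match
2 → no match
3 → no match
4 → no match
5 → no match
6 → no match
7 → no match
8 → no match
9 → no match
Total matched: 0

0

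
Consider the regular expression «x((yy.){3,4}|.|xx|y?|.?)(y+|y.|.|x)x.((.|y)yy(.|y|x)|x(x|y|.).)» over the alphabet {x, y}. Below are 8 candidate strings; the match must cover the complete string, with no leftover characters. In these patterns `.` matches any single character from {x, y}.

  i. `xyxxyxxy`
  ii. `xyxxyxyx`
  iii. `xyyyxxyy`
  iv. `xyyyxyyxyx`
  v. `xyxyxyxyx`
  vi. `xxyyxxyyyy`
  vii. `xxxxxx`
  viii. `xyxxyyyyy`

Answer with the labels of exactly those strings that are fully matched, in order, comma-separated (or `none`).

i. `xyxxyxxy` → match
ii. `xyxxyxyx` → match
iii. `xyyyxxyy` → no match
iv. `xyyyxyyxyx` → no match
v. `xyxyxyxyx` → no match
vi. `xxyyxxyyyy` → match
vii. `xxxxxx` → no match
viii. `xyxxyyyyy` → match

i, ii, vi, viii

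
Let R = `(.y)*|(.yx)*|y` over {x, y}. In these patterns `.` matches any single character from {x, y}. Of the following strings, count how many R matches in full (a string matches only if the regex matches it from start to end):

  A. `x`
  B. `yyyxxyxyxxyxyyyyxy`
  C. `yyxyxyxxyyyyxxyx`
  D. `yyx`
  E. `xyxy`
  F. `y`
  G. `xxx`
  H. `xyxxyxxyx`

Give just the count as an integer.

4

A → no match
B → no match
C → no match
D → match
E → match
F → match
G → no match
H → match
Total matched: 4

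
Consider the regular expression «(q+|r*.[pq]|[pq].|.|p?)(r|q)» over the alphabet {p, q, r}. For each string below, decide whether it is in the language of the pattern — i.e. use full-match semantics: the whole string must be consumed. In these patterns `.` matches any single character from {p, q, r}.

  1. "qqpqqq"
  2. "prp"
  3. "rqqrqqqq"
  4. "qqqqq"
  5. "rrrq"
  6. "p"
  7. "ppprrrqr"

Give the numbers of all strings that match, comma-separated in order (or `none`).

4

1 → no match
2 → no match
3 → no match
4 → match
5 → no match
6 → no match
7 → no match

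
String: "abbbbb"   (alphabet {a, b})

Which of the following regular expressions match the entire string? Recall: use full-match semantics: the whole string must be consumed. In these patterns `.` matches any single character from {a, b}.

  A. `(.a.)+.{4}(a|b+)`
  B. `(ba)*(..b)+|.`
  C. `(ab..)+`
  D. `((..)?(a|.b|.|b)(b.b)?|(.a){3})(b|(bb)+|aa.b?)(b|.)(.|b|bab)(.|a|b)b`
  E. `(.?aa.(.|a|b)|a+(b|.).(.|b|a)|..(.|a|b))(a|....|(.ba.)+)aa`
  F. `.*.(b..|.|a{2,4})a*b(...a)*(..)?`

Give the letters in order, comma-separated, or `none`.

B, D, F

A → no match
B → match
C → no match
D → match
E → no match — must end with "aa"
F → match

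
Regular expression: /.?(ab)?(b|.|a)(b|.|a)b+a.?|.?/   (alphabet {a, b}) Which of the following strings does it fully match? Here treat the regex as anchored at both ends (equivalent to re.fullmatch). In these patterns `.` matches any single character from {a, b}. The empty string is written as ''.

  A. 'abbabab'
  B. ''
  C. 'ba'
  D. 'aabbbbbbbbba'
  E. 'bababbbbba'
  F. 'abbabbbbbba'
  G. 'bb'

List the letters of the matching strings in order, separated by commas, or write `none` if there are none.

A. 'abbabab' → match
B. '' → match
C. 'ba' → no match
D. 'aabbbbbbbbba' → match
E. 'bababbbbba' → match
F. 'abbabbbbbba' → match
G. 'bb' → no match

A, B, D, E, F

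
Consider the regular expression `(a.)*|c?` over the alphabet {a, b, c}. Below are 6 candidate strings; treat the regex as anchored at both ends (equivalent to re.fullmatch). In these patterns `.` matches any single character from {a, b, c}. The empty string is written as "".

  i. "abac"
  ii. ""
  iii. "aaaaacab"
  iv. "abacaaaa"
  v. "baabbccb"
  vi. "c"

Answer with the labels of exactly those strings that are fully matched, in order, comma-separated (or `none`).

i → match
ii → match
iii → match
iv → match
v → no match
vi → match

i, ii, iii, iv, vi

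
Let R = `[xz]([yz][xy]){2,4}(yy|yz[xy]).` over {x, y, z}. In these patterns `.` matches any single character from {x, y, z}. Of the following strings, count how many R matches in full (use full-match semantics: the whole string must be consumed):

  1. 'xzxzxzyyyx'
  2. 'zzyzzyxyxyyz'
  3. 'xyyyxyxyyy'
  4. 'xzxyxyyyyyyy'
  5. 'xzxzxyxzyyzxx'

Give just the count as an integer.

4

1 → match
2 → no match
3 → match
4 → match
5 → match
Total matched: 4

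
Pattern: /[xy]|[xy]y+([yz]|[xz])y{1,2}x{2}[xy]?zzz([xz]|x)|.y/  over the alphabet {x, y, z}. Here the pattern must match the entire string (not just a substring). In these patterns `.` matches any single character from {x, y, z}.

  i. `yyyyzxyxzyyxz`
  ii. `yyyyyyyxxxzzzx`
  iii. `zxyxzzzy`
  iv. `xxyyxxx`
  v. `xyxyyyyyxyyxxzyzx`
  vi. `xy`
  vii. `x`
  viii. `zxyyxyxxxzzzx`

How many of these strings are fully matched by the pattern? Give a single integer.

i → no match
ii → match
iii → no match
iv → no match
v → no match
vi → match
vii → match
viii → no match
Total matched: 3

3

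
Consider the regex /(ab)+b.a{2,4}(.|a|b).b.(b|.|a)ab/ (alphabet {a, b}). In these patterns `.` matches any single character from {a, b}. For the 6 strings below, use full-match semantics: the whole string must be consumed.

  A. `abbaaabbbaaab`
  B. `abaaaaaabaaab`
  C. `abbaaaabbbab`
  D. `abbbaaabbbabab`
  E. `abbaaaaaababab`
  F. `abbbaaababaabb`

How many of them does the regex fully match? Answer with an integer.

3

A → match
B → no match
C. `abbaaaabbbab` → no match
D → match
E → match
F → no match — must end with `ab`
Total matched: 3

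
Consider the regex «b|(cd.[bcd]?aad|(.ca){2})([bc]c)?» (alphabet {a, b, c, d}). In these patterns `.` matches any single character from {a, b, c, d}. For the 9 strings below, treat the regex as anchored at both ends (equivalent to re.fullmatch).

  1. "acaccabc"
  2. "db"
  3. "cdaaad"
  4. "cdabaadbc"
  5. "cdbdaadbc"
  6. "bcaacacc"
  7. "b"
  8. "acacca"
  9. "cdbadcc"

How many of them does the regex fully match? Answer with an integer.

1 → match
2 → no match
3 → match
4 → match
5 → match
6 → match
7 → match
8 → match
9 → no match
Total matched: 7

7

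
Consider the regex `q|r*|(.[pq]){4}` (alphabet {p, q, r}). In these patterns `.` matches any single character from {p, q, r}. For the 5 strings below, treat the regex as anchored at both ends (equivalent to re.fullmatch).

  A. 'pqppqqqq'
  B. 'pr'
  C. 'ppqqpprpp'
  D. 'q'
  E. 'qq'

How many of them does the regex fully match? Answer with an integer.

2

A → match
B → no match
C → no match
D → match
E → no match
Total matched: 2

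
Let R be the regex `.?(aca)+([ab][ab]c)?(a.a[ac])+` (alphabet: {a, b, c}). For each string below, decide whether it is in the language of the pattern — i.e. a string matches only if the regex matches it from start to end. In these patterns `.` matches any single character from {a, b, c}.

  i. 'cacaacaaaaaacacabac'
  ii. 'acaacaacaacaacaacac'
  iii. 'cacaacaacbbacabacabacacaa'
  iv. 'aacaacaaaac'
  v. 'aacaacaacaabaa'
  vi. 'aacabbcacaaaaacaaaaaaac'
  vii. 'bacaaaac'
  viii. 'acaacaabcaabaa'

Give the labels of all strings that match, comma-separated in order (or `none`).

i, ii, iv, v, vi, vii

i → match
ii → match
iii → no match
iv → match
v → match
vi → match
vii → match
viii → no match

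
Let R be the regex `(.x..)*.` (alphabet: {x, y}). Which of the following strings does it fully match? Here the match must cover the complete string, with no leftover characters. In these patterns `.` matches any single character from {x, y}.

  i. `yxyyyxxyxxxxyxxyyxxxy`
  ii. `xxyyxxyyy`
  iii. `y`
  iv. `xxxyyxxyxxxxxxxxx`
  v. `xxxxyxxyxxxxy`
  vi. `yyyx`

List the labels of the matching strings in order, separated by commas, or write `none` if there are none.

i, ii, iii, iv, v

i → match
ii. `xxyyxxyyy` → match
iii. `y` → match
iv → match
v → match
vi. `yyyx` → no match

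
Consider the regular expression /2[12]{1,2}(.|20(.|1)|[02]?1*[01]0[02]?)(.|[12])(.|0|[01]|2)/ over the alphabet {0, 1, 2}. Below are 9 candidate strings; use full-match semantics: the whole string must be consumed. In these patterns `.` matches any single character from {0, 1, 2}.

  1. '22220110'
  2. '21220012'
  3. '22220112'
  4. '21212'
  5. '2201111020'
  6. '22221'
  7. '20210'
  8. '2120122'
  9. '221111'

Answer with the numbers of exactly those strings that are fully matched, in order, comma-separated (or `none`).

1, 2, 3, 4, 5, 6, 8, 9

1. '22220110' → match
2. '21220012' → match
3. '22220112' → match
4. '21212' → match
5. '2201111020' → match
6. '22221' → match
7. '20210' → no match
8. '2120122' → match
9. '221111' → match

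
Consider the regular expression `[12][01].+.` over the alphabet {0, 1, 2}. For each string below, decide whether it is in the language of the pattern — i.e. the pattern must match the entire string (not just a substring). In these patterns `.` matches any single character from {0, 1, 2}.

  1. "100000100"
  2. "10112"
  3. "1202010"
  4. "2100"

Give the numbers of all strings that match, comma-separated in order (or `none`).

1 → match
2 → match
3 → no match
4 → match

1, 2, 4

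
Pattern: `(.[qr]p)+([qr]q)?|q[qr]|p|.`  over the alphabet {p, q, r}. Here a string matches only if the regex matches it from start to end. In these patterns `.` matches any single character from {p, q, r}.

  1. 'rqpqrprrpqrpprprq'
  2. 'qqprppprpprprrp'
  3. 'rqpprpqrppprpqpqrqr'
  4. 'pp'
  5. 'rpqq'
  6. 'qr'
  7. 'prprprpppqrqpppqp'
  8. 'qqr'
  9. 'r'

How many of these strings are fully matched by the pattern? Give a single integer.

3

1 → match
2 → no match
3 → no match
4 → no match
5 → no match
6 → match
7 → no match
8 → no match
9 → match
Total matched: 3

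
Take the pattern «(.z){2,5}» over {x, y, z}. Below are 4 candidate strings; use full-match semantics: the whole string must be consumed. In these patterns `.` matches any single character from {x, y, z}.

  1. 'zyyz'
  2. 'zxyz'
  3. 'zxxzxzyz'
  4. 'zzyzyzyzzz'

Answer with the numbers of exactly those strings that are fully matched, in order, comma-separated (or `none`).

4

1 → no match
2 → no match
3 → no match
4 → match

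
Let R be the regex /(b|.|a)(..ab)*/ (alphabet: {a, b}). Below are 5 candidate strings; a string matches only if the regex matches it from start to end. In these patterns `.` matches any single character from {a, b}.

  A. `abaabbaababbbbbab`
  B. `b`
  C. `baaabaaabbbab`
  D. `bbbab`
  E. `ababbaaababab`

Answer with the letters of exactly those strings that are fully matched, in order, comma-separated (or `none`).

A → no match
B → match
C → match
D → match
E → no match

B, C, D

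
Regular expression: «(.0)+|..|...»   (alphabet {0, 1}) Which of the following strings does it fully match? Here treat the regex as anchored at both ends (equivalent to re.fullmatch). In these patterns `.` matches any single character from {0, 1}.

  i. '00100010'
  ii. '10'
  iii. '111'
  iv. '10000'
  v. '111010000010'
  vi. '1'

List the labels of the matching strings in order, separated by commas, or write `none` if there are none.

i, ii, iii

i → match
ii → match
iii → match
iv → no match
v → no match
vi → no match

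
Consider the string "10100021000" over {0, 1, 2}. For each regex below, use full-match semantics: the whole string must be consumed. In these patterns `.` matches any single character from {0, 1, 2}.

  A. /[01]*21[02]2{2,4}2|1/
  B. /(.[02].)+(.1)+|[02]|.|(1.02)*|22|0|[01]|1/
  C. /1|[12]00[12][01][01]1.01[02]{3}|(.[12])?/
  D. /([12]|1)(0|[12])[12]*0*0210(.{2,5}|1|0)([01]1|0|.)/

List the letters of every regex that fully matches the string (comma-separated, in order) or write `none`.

A → no match
B → no match
C → no match
D → match

D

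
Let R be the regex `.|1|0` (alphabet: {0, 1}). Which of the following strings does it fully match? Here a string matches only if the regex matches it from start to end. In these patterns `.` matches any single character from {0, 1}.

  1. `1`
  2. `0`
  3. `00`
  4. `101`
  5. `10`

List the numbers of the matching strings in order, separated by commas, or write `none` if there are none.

1, 2

1 → match
2 → match
3 → no match
4 → no match
5 → no match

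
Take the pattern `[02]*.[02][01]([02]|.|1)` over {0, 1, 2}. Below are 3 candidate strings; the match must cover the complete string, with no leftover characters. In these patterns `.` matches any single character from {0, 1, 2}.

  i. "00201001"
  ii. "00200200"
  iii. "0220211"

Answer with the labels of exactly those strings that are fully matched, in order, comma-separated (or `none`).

i, ii, iii

i → match
ii → match
iii → match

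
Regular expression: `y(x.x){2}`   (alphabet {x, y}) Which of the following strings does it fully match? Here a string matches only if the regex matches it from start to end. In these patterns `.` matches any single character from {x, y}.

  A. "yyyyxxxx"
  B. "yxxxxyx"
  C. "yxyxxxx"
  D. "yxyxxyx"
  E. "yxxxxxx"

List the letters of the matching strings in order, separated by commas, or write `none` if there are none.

B, C, D, E

A → no match — must start with "yx"
B → match
C → match
D → match
E → match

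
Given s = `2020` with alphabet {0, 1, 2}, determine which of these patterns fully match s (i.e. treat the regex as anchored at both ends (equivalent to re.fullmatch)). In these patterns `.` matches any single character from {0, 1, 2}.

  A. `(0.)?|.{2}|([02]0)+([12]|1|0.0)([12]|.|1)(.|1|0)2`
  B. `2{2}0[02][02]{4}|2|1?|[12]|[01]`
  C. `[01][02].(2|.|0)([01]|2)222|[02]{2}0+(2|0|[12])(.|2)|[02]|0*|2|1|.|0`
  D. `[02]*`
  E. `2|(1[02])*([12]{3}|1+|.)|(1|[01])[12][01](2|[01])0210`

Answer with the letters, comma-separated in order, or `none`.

A → no match
B → no match
C → no match
D → match
E → no match

D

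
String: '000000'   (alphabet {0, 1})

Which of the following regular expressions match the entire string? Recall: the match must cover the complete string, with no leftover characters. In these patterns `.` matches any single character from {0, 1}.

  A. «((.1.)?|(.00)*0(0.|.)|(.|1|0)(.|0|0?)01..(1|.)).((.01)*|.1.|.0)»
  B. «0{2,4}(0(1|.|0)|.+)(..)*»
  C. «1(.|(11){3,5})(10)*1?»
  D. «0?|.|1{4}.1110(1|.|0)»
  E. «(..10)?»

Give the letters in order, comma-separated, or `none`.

A, B

A → match
B → match
C → no match — must start with '1'
D → no match
E → no match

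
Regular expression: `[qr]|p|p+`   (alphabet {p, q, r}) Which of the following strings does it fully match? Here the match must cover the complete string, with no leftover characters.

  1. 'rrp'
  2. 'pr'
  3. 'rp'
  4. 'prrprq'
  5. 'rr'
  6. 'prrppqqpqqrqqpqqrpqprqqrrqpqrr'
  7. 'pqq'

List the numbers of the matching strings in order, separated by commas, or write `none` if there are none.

none

1 → no match
2 → no match
3 → no match
4 → no match
5 → no match
6 → no match
7 → no match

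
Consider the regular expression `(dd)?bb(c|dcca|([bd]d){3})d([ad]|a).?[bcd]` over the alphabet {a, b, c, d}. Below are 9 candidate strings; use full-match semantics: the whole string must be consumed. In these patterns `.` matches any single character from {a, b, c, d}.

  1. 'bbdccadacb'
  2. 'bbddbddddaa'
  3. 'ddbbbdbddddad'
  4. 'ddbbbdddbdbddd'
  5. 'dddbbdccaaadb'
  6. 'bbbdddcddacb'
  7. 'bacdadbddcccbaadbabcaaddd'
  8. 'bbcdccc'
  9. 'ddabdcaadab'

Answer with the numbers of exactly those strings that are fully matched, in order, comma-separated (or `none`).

1, 3

1. 'bbdccadacb' → match
2. 'bbddbddddaa' → no match
3 → match
4 → no match
5 → no match
6. 'bbbdddcddacb' → no match
7 → no match
8. 'bbcdccc' → no match
9. 'ddabdcaadab' → no match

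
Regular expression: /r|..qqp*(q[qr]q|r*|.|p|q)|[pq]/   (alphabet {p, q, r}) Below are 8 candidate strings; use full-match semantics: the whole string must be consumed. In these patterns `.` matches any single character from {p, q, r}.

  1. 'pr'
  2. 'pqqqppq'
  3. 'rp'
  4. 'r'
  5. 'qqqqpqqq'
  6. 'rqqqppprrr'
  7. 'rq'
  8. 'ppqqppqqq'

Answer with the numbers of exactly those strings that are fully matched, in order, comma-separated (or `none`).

2, 4, 5, 6, 8

1. 'pr' → no match
2. 'pqqqppq' → match
3. 'rp' → no match
4. 'r' → match
5. 'qqqqpqqq' → match
6. 'rqqqppprrr' → match
7. 'rq' → no match
8. 'ppqqppqqq' → match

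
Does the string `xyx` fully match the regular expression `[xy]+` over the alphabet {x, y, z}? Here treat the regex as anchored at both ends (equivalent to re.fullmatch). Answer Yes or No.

Yes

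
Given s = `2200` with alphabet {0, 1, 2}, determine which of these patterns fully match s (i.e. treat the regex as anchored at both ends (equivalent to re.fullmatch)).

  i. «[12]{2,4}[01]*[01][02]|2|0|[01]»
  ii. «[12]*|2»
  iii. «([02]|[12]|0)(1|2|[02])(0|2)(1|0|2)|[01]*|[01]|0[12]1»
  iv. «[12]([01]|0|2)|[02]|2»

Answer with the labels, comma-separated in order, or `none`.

i, iii

i → match
ii → no match
iii → match
iv → no match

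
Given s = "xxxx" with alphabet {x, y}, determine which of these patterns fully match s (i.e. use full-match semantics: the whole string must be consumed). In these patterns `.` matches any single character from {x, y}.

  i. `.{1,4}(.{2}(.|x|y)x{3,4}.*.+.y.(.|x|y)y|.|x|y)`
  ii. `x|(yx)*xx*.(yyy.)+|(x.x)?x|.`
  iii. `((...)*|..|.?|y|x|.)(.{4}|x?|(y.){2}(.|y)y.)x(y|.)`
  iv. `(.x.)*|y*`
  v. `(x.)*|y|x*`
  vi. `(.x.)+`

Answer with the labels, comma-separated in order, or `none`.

i → match
ii → match
iii → match
iv → no match
v → match
vi → no match

i, ii, iii, v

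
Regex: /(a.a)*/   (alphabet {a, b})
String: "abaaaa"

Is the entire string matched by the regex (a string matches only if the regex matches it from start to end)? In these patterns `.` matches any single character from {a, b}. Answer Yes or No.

Yes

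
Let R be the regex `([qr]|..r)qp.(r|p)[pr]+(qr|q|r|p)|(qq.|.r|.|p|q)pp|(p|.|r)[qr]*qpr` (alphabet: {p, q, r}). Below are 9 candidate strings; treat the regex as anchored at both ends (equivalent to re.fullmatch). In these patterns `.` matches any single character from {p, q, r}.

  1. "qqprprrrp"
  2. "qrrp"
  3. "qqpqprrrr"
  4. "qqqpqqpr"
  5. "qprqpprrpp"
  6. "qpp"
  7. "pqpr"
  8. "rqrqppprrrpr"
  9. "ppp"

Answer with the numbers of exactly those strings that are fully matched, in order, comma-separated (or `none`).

1, 3, 5, 6, 7, 8, 9

1. "qqprprrrp" → match
2. "qrrp" → no match
3. "qqpqprrrr" → match
4. "qqqpqqpr" → no match
5. "qprqpprrpp" → match
6. "qpp" → match
7. "pqpr" → match
8. "rqrqppprrrpr" → match
9. "ppp" → match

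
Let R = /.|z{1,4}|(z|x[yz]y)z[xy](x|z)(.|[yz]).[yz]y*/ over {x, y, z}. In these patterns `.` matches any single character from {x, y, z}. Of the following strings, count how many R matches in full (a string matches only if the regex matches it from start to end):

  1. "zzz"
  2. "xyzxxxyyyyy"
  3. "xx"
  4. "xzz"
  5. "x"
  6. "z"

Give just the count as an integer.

1 → match
2 → no match
3 → no match
4 → no match
5 → match
6 → match
Total matched: 3

3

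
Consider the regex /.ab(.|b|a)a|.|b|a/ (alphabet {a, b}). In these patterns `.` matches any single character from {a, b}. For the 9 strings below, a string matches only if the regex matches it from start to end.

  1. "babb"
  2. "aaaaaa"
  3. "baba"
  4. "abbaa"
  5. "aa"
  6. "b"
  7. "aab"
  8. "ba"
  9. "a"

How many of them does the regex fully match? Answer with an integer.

1 → no match
2 → no match
3 → no match
4 → no match
5 → no match
6 → match
7 → no match
8 → no match
9 → match
Total matched: 2

2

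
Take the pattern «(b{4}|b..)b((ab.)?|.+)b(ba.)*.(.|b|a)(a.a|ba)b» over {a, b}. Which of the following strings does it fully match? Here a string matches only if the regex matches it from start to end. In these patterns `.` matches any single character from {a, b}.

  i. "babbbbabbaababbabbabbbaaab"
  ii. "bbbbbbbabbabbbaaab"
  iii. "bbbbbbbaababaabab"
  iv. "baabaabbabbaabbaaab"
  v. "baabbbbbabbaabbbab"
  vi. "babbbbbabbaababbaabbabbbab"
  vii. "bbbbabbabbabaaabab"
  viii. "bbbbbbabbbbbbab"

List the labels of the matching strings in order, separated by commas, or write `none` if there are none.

i → match
ii → match
iii → match
iv → match
v → match
vi → no match
vii → match
viii → match

i, ii, iii, iv, v, vii, viii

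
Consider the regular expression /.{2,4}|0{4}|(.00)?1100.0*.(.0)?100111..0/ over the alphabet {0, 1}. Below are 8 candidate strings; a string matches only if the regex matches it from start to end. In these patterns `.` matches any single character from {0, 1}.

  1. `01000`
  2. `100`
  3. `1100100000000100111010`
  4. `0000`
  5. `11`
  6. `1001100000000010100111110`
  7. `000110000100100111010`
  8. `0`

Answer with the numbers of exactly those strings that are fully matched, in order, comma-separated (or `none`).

2, 3, 4, 5, 6, 7

1 → no match
2 → match
3 → match
4 → match
5 → match
6 → match
7 → match
8 → no match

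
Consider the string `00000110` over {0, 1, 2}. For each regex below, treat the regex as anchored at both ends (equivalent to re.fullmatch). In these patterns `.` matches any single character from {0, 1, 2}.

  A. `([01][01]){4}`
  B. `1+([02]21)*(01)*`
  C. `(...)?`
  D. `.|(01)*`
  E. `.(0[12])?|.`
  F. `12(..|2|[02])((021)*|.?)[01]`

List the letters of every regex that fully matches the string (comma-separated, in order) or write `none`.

A

A → match
B → no match — must start with `1`
C → no match
D → no match
E → no match
F → no match — must start with `12`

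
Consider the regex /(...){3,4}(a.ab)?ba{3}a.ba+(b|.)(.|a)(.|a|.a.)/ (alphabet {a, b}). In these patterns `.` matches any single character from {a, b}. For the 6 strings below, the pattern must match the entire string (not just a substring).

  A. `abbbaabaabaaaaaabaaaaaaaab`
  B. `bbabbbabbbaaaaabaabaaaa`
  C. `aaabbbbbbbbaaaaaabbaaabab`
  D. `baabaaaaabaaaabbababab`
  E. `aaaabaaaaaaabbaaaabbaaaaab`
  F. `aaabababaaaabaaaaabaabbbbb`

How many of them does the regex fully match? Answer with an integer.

A → no match
B → match
C → no match
D → match
E → match
F → no match
Total matched: 3

3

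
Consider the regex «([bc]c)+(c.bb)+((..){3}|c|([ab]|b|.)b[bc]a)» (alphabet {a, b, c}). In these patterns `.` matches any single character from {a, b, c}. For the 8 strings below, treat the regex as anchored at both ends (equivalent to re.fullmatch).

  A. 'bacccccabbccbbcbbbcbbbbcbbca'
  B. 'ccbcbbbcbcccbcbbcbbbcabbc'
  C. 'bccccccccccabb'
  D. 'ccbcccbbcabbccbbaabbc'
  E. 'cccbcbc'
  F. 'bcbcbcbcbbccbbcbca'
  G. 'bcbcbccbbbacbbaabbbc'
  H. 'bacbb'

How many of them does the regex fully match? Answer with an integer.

A → no match
B → no match
C → no match
D → no match
E → no match
F → no match
G → no match
H → no match
Total matched: 0

0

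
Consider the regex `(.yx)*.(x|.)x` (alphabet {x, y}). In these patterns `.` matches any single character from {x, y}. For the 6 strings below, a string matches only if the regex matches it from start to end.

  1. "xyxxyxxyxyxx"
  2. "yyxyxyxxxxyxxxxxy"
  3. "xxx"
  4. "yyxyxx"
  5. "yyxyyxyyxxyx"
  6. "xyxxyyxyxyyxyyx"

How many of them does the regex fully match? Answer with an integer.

1 → match
2 → no match — must end with "x"
3 → match
4 → match
5 → match
6 → no match
Total matched: 4

4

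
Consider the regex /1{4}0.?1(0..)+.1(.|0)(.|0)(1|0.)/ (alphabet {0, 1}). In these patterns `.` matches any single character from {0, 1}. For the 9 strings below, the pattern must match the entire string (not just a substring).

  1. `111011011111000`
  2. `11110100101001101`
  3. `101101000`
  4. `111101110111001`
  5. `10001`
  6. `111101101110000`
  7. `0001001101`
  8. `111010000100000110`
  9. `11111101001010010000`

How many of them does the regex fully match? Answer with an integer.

1

1 → no match
2 → match
3. `101101000` → no match
4 → no match
5. `10001` → no match
6 → no match
7. `0001001101` → no match — must start with `1`
8 → no match
9 → no match
Total matched: 1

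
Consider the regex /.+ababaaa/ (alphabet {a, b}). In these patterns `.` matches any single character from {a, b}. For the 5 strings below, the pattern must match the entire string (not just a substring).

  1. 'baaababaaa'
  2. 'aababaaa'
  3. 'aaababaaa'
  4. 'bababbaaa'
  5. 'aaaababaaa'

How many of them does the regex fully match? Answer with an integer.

4

1. 'baaababaaa' → match
2. 'aababaaa' → match
3. 'aaababaaa' → match
4. 'bababbaaa' → no match — must end with 'ababaaa'
5. 'aaaababaaa' → match
Total matched: 4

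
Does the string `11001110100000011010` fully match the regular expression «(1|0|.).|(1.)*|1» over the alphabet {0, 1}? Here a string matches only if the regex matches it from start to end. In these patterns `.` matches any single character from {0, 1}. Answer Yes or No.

No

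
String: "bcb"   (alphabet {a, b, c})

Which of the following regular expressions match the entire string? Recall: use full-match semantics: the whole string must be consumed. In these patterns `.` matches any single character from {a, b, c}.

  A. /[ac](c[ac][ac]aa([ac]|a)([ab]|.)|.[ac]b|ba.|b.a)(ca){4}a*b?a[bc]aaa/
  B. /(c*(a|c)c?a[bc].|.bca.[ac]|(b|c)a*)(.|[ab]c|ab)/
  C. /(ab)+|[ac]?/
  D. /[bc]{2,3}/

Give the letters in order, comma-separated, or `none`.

D

A → no match — must end with "aaa"
B → no match
C → no match
D → match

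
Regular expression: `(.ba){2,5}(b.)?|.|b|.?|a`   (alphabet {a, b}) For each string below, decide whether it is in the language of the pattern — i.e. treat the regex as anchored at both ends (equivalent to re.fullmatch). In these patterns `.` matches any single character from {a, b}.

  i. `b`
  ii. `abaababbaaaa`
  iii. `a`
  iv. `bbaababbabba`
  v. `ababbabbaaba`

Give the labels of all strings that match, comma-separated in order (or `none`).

i, iii, iv, v

i. `b` → match
ii. `abaababbaaaa` → no match
iii. `a` → match
iv. `bbaababbabba` → match
v. `ababbabbaaba` → match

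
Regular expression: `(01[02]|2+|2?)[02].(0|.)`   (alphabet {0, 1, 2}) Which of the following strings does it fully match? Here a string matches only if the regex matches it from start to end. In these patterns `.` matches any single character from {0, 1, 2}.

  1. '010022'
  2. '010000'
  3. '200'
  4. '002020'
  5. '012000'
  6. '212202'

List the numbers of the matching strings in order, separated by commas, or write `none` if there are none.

1 → match
2 → match
3 → match
4 → no match
5 → match
6 → no match

1, 2, 3, 5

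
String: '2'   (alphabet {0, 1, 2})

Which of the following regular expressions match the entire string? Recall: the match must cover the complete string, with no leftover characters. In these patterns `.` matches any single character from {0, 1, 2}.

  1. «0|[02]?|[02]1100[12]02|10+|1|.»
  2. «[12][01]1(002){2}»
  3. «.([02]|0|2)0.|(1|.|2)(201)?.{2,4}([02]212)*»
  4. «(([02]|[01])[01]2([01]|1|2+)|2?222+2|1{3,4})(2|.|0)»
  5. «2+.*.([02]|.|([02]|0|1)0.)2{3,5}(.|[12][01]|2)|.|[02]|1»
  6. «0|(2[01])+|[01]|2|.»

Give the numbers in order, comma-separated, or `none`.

1, 5, 6

1 → match
2 → no match — must end with '002'
3 → no match
4 → no match
5 → match
6 → match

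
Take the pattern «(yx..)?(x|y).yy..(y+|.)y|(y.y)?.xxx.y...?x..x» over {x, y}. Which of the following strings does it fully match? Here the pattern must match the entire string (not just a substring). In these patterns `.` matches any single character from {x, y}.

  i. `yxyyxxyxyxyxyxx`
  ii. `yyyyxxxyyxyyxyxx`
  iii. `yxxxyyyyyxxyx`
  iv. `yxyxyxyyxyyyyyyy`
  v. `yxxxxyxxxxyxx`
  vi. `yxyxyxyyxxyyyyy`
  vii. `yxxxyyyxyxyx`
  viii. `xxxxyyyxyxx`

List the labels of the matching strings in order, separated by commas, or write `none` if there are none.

ii, iii, iv, v, vi

i → no match
ii → match
iii → match
iv → match
v → match
vi → match
vii. `yxxxyyyxyxyx` → no match
viii. `xxxxyyyxyxx` → no match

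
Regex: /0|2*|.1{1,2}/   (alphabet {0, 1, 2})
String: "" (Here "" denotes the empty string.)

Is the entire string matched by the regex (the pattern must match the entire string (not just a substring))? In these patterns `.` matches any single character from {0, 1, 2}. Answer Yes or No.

Yes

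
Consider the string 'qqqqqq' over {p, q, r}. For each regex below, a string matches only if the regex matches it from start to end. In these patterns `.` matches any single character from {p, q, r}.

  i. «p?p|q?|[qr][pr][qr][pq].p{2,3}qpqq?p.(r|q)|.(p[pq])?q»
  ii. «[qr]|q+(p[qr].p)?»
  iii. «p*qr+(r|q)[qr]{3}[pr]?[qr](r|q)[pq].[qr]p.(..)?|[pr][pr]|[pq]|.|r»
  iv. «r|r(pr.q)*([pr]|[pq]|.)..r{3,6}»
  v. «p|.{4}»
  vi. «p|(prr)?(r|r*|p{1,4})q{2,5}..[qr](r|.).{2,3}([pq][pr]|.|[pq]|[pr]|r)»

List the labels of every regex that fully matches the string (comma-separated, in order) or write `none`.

ii

i → no match
ii → match
iii → no match
iv → no match — must start with 'r'
v → no match
vi → no match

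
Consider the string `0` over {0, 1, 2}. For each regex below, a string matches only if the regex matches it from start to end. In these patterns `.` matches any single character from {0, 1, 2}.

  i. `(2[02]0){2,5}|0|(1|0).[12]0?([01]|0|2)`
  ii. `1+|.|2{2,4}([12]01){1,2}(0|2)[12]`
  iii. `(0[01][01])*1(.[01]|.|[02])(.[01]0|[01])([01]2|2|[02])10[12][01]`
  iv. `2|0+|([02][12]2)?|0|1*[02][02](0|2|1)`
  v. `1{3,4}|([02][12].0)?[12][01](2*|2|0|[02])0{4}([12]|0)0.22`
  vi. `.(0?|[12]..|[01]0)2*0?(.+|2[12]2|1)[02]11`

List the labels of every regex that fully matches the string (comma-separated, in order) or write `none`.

i → match
ii → match
iii → no match
iv → match
v → no match
vi → no match — must end with `11`

i, ii, iv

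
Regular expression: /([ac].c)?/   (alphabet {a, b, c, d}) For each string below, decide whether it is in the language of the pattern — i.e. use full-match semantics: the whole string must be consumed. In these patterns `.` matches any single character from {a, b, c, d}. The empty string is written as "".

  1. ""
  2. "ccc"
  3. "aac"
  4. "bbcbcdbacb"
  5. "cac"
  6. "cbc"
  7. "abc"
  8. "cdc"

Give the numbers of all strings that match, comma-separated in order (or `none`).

1, 2, 3, 5, 6, 7, 8

1 → match
2 → match
3 → match
4 → no match
5 → match
6 → match
7 → match
8 → match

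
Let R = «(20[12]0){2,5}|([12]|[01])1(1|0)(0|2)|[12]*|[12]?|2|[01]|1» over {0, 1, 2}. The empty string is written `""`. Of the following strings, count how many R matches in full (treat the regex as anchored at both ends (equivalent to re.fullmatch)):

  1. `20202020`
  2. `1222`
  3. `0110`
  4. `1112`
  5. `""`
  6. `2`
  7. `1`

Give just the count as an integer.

7

1 → match
2 → match
3 → match
4 → match
5 → match
6 → match
7 → match
Total matched: 7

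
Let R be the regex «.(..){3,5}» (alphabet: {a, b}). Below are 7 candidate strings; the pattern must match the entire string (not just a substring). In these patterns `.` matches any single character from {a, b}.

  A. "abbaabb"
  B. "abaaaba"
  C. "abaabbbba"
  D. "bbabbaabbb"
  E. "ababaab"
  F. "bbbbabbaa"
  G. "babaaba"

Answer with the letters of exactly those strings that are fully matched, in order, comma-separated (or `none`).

A, B, C, E, F, G

A → match
B → match
C → match
D → no match
E → match
F → match
G → match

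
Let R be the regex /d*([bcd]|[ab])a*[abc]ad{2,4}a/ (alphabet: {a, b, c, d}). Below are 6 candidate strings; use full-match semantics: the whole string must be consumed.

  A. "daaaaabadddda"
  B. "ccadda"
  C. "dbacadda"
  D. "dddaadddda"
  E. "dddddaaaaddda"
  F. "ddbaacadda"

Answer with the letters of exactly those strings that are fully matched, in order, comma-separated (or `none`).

A → match
B → match
C → match
D → match
E → match
F → match

A, B, C, D, E, F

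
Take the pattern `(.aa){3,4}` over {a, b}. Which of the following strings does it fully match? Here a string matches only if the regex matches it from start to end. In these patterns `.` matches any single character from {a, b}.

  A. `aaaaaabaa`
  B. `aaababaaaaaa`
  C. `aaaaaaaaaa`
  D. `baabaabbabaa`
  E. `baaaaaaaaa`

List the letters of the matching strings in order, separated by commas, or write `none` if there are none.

A. `aaaaaabaa` → match
B. `aaababaaaaaa` → no match
C. `aaaaaaaaaa` → no match
D. `baabaabbabaa` → no match
E. `baaaaaaaaa` → no match

A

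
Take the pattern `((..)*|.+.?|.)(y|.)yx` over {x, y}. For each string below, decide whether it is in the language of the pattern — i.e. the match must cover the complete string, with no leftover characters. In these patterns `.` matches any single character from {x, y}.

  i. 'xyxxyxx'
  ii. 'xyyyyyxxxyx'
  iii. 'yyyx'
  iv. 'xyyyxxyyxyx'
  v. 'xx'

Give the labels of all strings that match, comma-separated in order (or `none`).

ii, iii, iv

i. 'xyxxyxx' → no match — must end with 'yx'
ii. 'xyyyyyxxxyx' → match
iii. 'yyyx' → match
iv. 'xyyyxxyyxyx' → match
v. 'xx' → no match — must end with 'yx'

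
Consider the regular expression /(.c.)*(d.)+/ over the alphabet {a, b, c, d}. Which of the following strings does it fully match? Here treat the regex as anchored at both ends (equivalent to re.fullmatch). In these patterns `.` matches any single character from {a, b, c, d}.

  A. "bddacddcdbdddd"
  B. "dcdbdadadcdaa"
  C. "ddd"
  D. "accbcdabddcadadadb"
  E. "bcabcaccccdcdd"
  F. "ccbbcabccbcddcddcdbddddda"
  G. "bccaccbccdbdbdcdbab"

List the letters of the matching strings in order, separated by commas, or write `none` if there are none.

F

A → no match
B → no match
C → no match
D → no match
E → no match
F → match
G → no match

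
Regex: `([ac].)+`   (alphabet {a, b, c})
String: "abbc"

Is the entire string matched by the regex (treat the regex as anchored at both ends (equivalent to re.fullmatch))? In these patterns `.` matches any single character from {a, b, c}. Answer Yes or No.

No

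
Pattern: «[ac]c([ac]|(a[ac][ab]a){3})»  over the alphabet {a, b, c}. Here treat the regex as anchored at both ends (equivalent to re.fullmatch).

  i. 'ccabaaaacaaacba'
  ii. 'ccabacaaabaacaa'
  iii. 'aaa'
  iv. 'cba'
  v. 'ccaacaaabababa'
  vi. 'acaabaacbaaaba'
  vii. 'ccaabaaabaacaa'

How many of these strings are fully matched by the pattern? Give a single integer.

2

i → no match
ii → no match
iii → no match
iv → no match
v → no match
vi → match
vii → match
Total matched: 2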